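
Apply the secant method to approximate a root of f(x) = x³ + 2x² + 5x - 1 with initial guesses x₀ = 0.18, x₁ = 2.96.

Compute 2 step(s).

f(x) = x³ + 2x² + 5x - 1
x₀ = 0.18, x₁ = 2.96

Secant formula: x_{n+1} = x_n - f(x_n)(x_n - x_{n-1})/(f(x_n) - f(x_{n-1}))

Iteration 1:
  f(0.180000) = -0.029368
  f(2.960000) = 57.257536
  x_2 = 2.960000 - 57.257536×(2.960000 - 0.180000)/(57.257536 - (-0.029368))
       = 0.181425
Iteration 2:
  f(2.960000) = 57.257536
  f(0.181425) = -0.021072
  x_3 = 0.181425 - (-0.021072)×(0.181425 - 2.960000)/(-0.021072 - 57.257536)
       = 0.182447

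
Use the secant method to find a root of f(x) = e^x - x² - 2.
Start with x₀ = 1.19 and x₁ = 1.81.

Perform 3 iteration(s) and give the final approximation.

f(x) = e^x - x² - 2
x₀ = 1.19, x₁ = 1.81

Secant formula: x_{n+1} = x_n - f(x_n)(x_n - x_{n-1})/(f(x_n) - f(x_{n-1}))

Iteration 1:
  f(1.190000) = -0.129019
  f(1.810000) = 0.834347
  x_2 = 1.810000 - 0.834347×(1.810000 - 1.190000)/(0.834347 - (-0.129019))
       = 1.273033
Iteration 2:
  f(1.810000) = 0.834347
  f(1.273033) = -0.048944
  x_3 = 1.273033 - (-0.048944)×(1.273033 - 1.810000)/(-0.048944 - 0.834347)
       = 1.302787
Iteration 3:
  f(1.273033) = -0.048944
  f(1.302787) = -0.017717
  x_4 = 1.302787 - (-0.017717)×(1.302787 - 1.273033)/(-0.017717 - (-0.048944))
       = 1.319668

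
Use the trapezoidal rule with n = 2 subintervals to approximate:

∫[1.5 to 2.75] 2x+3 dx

f(x) = 2x+3
a = 1.5, b = 2.75, n = 2
h = (b - a)/n = 0.625000

Trapezoidal rule: (h/2)[f(x₀) + 2f(x₁) + 2f(x₂) + ... + f(xₙ)]

x_0 = 1.5000, f(x_0) = 6.000000, coefficient = 1
x_1 = 2.1250, f(x_1) = 7.250000, coefficient = 2
x_2 = 2.7500, f(x_2) = 8.500000, coefficient = 1

I ≈ (0.625000/2) × 29.000000 = 9.062500
Exact value: 9.062500
Error: 0.000000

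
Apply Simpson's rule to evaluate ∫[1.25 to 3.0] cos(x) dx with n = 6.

f(x) = cos(x)
a = 1.25, b = 3.0, n = 6
h = (b - a)/n = 0.291667

Simpson's rule: (h/3)[f(x₀) + 4f(x₁) + 2f(x₂) + ... + f(xₙ)]

x_0 = 1.2500, f(x_0) = 0.315322, coefficient = 1
x_1 = 1.5417, f(x_1) = 0.029126, coefficient = 4
x_2 = 1.8333, f(x_2) = -0.259531, coefficient = 2
x_3 = 2.1250, f(x_3) = -0.526266, coefficient = 4
x_4 = 2.4167, f(x_4) = -0.748549, coefficient = 2
x_5 = 2.7083, f(x_5) = -0.907602, coefficient = 4
x_6 = 3.0000, f(x_6) = -0.989992, coefficient = 1

I ≈ (0.291667/3) × -8.309802 = -0.807897
Exact value: -0.807865
Error: 0.000033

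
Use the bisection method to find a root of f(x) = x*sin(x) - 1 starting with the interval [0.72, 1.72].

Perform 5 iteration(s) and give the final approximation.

f(x) = x*sin(x) - 1
Initial interval: [0.72, 1.72]

Iteration 1:
  c_1 = (0.720000 + 1.720000)/2 = 1.220000
  f(c_1) = f(1.220000) = 0.145701
  f(a) × f(c) < 0, new interval: [0.720000, 1.220000]
Iteration 2:
  c_2 = (0.720000 + 1.220000)/2 = 0.970000
  f(c_2) = f(0.970000) = -0.199861
  f(a) × f(c) ≥ 0, new interval: [0.970000, 1.220000]
Iteration 3:
  c_3 = (0.970000 + 1.220000)/2 = 1.095000
  f(c_3) = f(1.095000) = -0.026624
  f(a) × f(c) ≥ 0, new interval: [1.095000, 1.220000]
Iteration 4:
  c_4 = (1.095000 + 1.220000)/2 = 1.157500
  f(c_4) = f(1.157500) = 0.060041
  f(a) × f(c) < 0, new interval: [1.095000, 1.157500]
Iteration 5:
  c_5 = (1.095000 + 1.157500)/2 = 1.126250
  f(c_5) = f(1.126250) = 0.016785
  f(a) × f(c) < 0, new interval: [1.095000, 1.126250]

After 5 iteration(s), the approximation is c_5 = 1.126250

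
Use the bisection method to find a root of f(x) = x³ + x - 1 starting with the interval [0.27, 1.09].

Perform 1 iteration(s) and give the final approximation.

f(x) = x³ + x - 1
Initial interval: [0.27, 1.09]

Iteration 1:
  c_1 = (0.270000 + 1.090000)/2 = 0.680000
  f(c_1) = f(0.680000) = -0.005568
  f(a) × f(c) ≥ 0, new interval: [0.680000, 1.090000]

After 1 iteration(s), the approximation is c_1 = 0.680000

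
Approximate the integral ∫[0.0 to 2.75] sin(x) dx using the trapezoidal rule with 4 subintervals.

f(x) = sin(x)
a = 0.0, b = 2.75, n = 4
h = (b - a)/n = 0.687500

Trapezoidal rule: (h/2)[f(x₀) + 2f(x₁) + 2f(x₂) + ... + f(xₙ)]

x_0 = 0.0000, f(x_0) = 0.000000, coefficient = 1
x_1 = 0.6875, f(x_1) = 0.634607, coefficient = 2
x_2 = 1.3750, f(x_2) = 0.980893, coefficient = 2
x_3 = 2.0625, f(x_3) = 0.881530, coefficient = 2
x_4 = 2.7500, f(x_4) = 0.381661, coefficient = 1

I ≈ (0.687500/2) × 5.375721 = 1.847904
Exact value: 1.924302
Error: 0.076398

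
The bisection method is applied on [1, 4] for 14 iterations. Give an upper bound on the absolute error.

Bisection error bound: |error| ≤ (b-a)/2^n
|error| ≤ (4 - 1)/2^14 = 3/2^14
|error| ≤ 0.0001831055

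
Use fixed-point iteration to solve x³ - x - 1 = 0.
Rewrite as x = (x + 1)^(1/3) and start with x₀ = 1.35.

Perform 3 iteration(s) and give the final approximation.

Equation: x³ - x - 1 = 0
Fixed-point form: x = (x + 1)^(1/3)
x₀ = 1.35

x_1 = g(1.350000) = 1.329503
x_2 = g(1.329503) = 1.325626
x_3 = g(1.325626) = 1.324890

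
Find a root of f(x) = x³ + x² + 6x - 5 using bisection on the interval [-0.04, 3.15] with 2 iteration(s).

f(x) = x³ + x² + 6x - 5
Initial interval: [-0.04, 3.15]

Iteration 1:
  c_1 = (-0.040000 + 3.150000)/2 = 1.555000
  f(c_1) = f(1.555000) = 10.508054
  f(a) × f(c) < 0, new interval: [-0.040000, 1.555000]
Iteration 2:
  c_2 = (-0.040000 + 1.555000)/2 = 0.757500
  f(c_2) = f(0.757500) = 0.553464
  f(a) × f(c) < 0, new interval: [-0.040000, 0.757500]

After 2 iteration(s), the approximation is c_2 = 0.757500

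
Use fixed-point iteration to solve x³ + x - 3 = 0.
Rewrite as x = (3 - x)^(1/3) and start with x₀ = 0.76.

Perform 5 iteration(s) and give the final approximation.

Equation: x³ + x - 3 = 0
Fixed-point form: x = (3 - x)^(1/3)
x₀ = 0.76

x_1 = g(0.760000) = 1.308427
x_2 = g(1.308427) = 1.191508
x_3 = g(1.191508) = 1.218350
x_4 = g(1.218350) = 1.212293
x_5 = g(1.212293) = 1.213665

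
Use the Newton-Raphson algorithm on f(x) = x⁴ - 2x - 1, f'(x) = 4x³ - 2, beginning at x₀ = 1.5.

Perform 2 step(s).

f(x) = x⁴ - 2x - 1
f'(x) = 4x³ - 2
x₀ = 1.5

Newton-Raphson formula: x_{n+1} = x_n - f(x_n)/f'(x_n)

Iteration 1:
  f(1.500000) = 1.062500
  f'(1.500000) = 11.500000
  x_1 = 1.500000 - 1.062500/11.500000 = 1.407609
Iteration 2:
  f(1.407609) = 0.110579
  f'(1.407609) = 9.155931
  x_2 = 1.407609 - 0.110579/9.155931 = 1.395531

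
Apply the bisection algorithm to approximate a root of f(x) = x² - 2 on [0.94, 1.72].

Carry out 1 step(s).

f(x) = x² - 2
Initial interval: [0.94, 1.72]

Iteration 1:
  c_1 = (0.940000 + 1.720000)/2 = 1.330000
  f(c_1) = f(1.330000) = -0.231100
  f(a) × f(c) ≥ 0, new interval: [1.330000, 1.720000]

After 1 iteration(s), the approximation is c_1 = 1.330000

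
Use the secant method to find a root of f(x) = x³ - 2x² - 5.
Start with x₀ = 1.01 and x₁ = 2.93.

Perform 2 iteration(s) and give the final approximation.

f(x) = x³ - 2x² - 5
x₀ = 1.01, x₁ = 2.93

Secant formula: x_{n+1} = x_n - f(x_n)(x_n - x_{n-1})/(f(x_n) - f(x_{n-1}))

Iteration 1:
  f(1.010000) = -6.009899
  f(2.930000) = 2.983957
  x_2 = 2.930000 - 2.983957×(2.930000 - 1.010000)/(2.983957 - (-6.009899))
       = 2.292988
Iteration 2:
  f(2.930000) = 2.983957
  f(2.292988) = -3.459532
  x_3 = 2.292988 - (-3.459532)×(2.292988 - 2.930000)/(-3.459532 - 2.983957)
       = 2.635002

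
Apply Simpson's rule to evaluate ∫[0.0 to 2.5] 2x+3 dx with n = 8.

f(x) = 2x+3
a = 0.0, b = 2.5, n = 8
h = (b - a)/n = 0.312500

Simpson's rule: (h/3)[f(x₀) + 4f(x₁) + 2f(x₂) + ... + f(xₙ)]

x_0 = 0.0000, f(x_0) = 3.000000, coefficient = 1
x_1 = 0.3125, f(x_1) = 3.625000, coefficient = 4
x_2 = 0.6250, f(x_2) = 4.250000, coefficient = 2
x_3 = 0.9375, f(x_3) = 4.875000, coefficient = 4
x_4 = 1.2500, f(x_4) = 5.500000, coefficient = 2
x_5 = 1.5625, f(x_5) = 6.125000, coefficient = 4
x_6 = 1.8750, f(x_6) = 6.750000, coefficient = 2
x_7 = 2.1875, f(x_7) = 7.375000, coefficient = 4
x_8 = 2.5000, f(x_8) = 8.000000, coefficient = 1

I ≈ (0.312500/3) × 132.000000 = 13.750000
Exact value: 13.750000
Error: 0.000000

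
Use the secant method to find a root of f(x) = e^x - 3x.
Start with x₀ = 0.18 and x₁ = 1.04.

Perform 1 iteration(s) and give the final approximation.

f(x) = e^x - 3x
x₀ = 0.18, x₁ = 1.04

Secant formula: x_{n+1} = x_n - f(x_n)(x_n - x_{n-1})/(f(x_n) - f(x_{n-1}))

Iteration 1:
  f(0.180000) = 0.657217
  f(1.040000) = -0.290783
  x_2 = 1.040000 - (-0.290783)×(1.040000 - 0.180000)/(-0.290783 - 0.657217)
       = 0.776210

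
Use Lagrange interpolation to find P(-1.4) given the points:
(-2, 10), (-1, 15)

Lagrange interpolation formula:
P(x) = Σ yᵢ × Lᵢ(x)
where Lᵢ(x) = Π_{j≠i} (x - xⱼ)/(xᵢ - xⱼ)

L_0(-1.4) = (-1.4 - (-1))/(-2 - (-1)) = 0.400000
L_1(-1.4) = (-1.4 - (-2))/(-1 - (-2)) = 0.600000

P(-1.4) = 10×L_0(-1.4) + 15×L_1(-1.4)
P(-1.4) = 13.000000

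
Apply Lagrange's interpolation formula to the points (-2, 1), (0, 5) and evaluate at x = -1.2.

Lagrange interpolation formula:
P(x) = Σ yᵢ × Lᵢ(x)
where Lᵢ(x) = Π_{j≠i} (x - xⱼ)/(xᵢ - xⱼ)

L_0(-1.2) = (-1.2 - 0)/(-2 - 0) = 0.600000
L_1(-1.2) = (-1.2 - (-2))/(0 - (-2)) = 0.400000

P(-1.2) = 1×L_0(-1.2) + 5×L_1(-1.2)
P(-1.2) = 2.600000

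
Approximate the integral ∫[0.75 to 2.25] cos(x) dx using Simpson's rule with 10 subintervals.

f(x) = cos(x)
a = 0.75, b = 2.25, n = 10
h = (b - a)/n = 0.150000

Simpson's rule: (h/3)[f(x₀) + 4f(x₁) + 2f(x₂) + ... + f(xₙ)]

x_0 = 0.7500, f(x_0) = 0.731689, coefficient = 1
x_1 = 0.9000, f(x_1) = 0.621610, coefficient = 4
x_2 = 1.0500, f(x_2) = 0.497571, coefficient = 2
x_3 = 1.2000, f(x_3) = 0.362358, coefficient = 4
x_4 = 1.3500, f(x_4) = 0.219007, coefficient = 2
x_5 = 1.5000, f(x_5) = 0.070737, coefficient = 4
x_6 = 1.6500, f(x_6) = -0.079121, coefficient = 2
x_7 = 1.8000, f(x_7) = -0.227202, coefficient = 4
x_8 = 1.9500, f(x_8) = -0.370181, coefficient = 2
x_9 = 2.1000, f(x_9) = -0.504846, coefficient = 4
x_10 = 2.2500, f(x_10) = -0.628174, coefficient = 1

I ≈ (0.150000/3) × 1.928694 = 0.096435
Exact value: 0.096434
Error: 0.000000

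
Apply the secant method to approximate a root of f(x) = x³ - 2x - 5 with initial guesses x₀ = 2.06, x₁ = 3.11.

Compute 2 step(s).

f(x) = x³ - 2x - 5
x₀ = 2.06, x₁ = 3.11

Secant formula: x_{n+1} = x_n - f(x_n)(x_n - x_{n-1})/(f(x_n) - f(x_{n-1}))

Iteration 1:
  f(2.060000) = -0.378184
  f(3.110000) = 18.860231
  x_2 = 3.110000 - 18.860231×(3.110000 - 2.060000)/(18.860231 - (-0.378184))
       = 2.080641
Iteration 2:
  f(3.110000) = 18.860231
  f(2.080641) = -0.154052
  x_3 = 2.080641 - (-0.154052)×(2.080641 - 3.110000)/(-0.154052 - 18.860231)
       = 2.088980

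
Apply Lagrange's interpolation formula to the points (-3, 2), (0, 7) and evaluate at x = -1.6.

Lagrange interpolation formula:
P(x) = Σ yᵢ × Lᵢ(x)
where Lᵢ(x) = Π_{j≠i} (x - xⱼ)/(xᵢ - xⱼ)

L_0(-1.6) = (-1.6 - 0)/(-3 - 0) = 0.533333
L_1(-1.6) = (-1.6 - (-3))/(0 - (-3)) = 0.466667

P(-1.6) = 2×L_0(-1.6) + 7×L_1(-1.6)
P(-1.6) = 4.333333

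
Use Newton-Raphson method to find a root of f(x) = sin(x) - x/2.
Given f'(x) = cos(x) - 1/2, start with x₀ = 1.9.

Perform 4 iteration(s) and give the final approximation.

f(x) = sin(x) - x/2
f'(x) = cos(x) - 1/2
x₀ = 1.9

Newton-Raphson formula: x_{n+1} = x_n - f(x_n)/f'(x_n)

Iteration 1:
  f(1.900000) = -0.003700
  f'(1.900000) = -0.823290
  x_1 = 1.900000 - (-0.003700)/(-0.823290) = 1.895506
Iteration 2:
  f(1.895506) = -0.000010
  f'(1.895506) = -0.819034
  x_2 = 1.895506 - (-0.000010)/(-0.819034) = 1.895494
Iteration 3:
  f(1.895494) = 0.000000
  f'(1.895494) = -0.819023
  x_3 = 1.895494 - 0.000000/(-0.819023) = 1.895494
Iteration 4:
  f(1.895494) = 0.000000
  f'(1.895494) = -0.819023
  x_4 = 1.895494 - 0.000000/(-0.819023) = 1.895494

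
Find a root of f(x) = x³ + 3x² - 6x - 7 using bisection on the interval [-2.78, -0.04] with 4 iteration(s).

f(x) = x³ + 3x² - 6x - 7
Initial interval: [-2.78, -0.04]

Iteration 1:
  c_1 = (-2.780000 + (-0.040000))/2 = -1.410000
  f(c_1) = f(-1.410000) = 4.621079
  f(a) × f(c) ≥ 0, new interval: [-1.410000, -0.040000]
Iteration 2:
  c_2 = (-1.410000 + (-0.040000))/2 = -0.725000
  f(c_2) = f(-0.725000) = -1.454203
  f(a) × f(c) < 0, new interval: [-1.410000, -0.725000]
Iteration 3:
  c_3 = (-1.410000 + (-0.725000))/2 = -1.067500
  f(c_3) = f(-1.067500) = 1.607192
  f(a) × f(c) ≥ 0, new interval: [-1.067500, -0.725000]
Iteration 4:
  c_4 = (-1.067500 + (-0.725000))/2 = -0.896250
  f(c_4) = f(-0.896250) = 0.067367
  f(a) × f(c) ≥ 0, new interval: [-0.896250, -0.725000]

After 4 iteration(s), the approximation is c_4 = -0.896250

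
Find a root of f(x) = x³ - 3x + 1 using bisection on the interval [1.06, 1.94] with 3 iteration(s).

f(x) = x³ - 3x + 1
Initial interval: [1.06, 1.94]

Iteration 1:
  c_1 = (1.060000 + 1.940000)/2 = 1.500000
  f(c_1) = f(1.500000) = -0.125000
  f(a) × f(c) ≥ 0, new interval: [1.500000, 1.940000]
Iteration 2:
  c_2 = (1.500000 + 1.940000)/2 = 1.720000
  f(c_2) = f(1.720000) = 0.928448
  f(a) × f(c) < 0, new interval: [1.500000, 1.720000]
Iteration 3:
  c_3 = (1.500000 + 1.720000)/2 = 1.610000
  f(c_3) = f(1.610000) = 0.343281
  f(a) × f(c) < 0, new interval: [1.500000, 1.610000]

After 3 iteration(s), the approximation is c_3 = 1.610000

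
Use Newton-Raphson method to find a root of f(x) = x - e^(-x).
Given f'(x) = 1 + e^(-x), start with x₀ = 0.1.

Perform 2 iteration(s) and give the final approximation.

f(x) = x - e^(-x)
f'(x) = 1 + e^(-x)
x₀ = 0.1

Newton-Raphson formula: x_{n+1} = x_n - f(x_n)/f'(x_n)

Iteration 1:
  f(0.100000) = -0.804837
  f'(0.100000) = 1.904837
  x_1 = 0.100000 - (-0.804837)/1.904837 = 0.522523
Iteration 2:
  f(0.522523) = -0.070500
  f'(0.522523) = 1.593023
  x_2 = 0.522523 - (-0.070500)/1.593023 = 0.566778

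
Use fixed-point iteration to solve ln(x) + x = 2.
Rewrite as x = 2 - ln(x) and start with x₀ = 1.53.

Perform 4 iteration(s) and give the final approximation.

Equation: ln(x) + x = 2
Fixed-point form: x = 2 - ln(x)
x₀ = 1.53

x_1 = g(1.530000) = 1.574732
x_2 = g(1.574732) = 1.545915
x_3 = g(1.545915) = 1.564384
x_4 = g(1.564384) = 1.552508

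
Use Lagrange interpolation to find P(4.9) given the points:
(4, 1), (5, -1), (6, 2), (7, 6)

Lagrange interpolation formula:
P(x) = Σ yᵢ × Lᵢ(x)
where Lᵢ(x) = Π_{j≠i} (x - xⱼ)/(xᵢ - xⱼ)

L_0(4.9) = (4.9 - 5)/(4 - 5) × (4.9 - 6)/(4 - 6) × (4.9 - 7)/(4 - 7) = 0.038500
L_1(4.9) = (4.9 - 4)/(5 - 4) × (4.9 - 6)/(5 - 6) × (4.9 - 7)/(5 - 7) = 1.039500
L_2(4.9) = (4.9 - 4)/(6 - 4) × (4.9 - 5)/(6 - 5) × (4.9 - 7)/(6 - 7) = -0.094500
L_3(4.9) = (4.9 - 4)/(7 - 4) × (4.9 - 5)/(7 - 5) × (4.9 - 6)/(7 - 6) = 0.016500

P(4.9) = 1×L_0(4.9) + (-1)×L_1(4.9) + 2×L_2(4.9) + 6×L_3(4.9)
P(4.9) = -1.091000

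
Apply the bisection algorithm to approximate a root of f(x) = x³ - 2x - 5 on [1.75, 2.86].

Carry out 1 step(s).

f(x) = x³ - 2x - 5
Initial interval: [1.75, 2.86]

Iteration 1:
  c_1 = (1.750000 + 2.860000)/2 = 2.305000
  f(c_1) = f(2.305000) = 2.636523
  f(a) × f(c) < 0, new interval: [1.750000, 2.305000]

After 1 iteration(s), the approximation is c_1 = 2.305000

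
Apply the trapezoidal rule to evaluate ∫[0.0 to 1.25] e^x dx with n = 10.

f(x) = e^x
a = 0.0, b = 1.25, n = 10
h = (b - a)/n = 0.125000

Trapezoidal rule: (h/2)[f(x₀) + 2f(x₁) + 2f(x₂) + ... + f(xₙ)]

x_0 = 0.0000, f(x_0) = 1.000000, coefficient = 1
x_1 = 0.1250, f(x_1) = 1.133148, coefficient = 2
x_2 = 0.2500, f(x_2) = 1.284025, coefficient = 2
x_3 = 0.3750, f(x_3) = 1.454991, coefficient = 2
x_4 = 0.5000, f(x_4) = 1.648721, coefficient = 2
x_5 = 0.6250, f(x_5) = 1.868246, coefficient = 2
x_6 = 0.7500, f(x_6) = 2.117000, coefficient = 2
x_7 = 0.8750, f(x_7) = 2.398875, coefficient = 2
x_8 = 1.0000, f(x_8) = 2.718282, coefficient = 2
x_9 = 1.1250, f(x_9) = 3.080217, coefficient = 2
x_10 = 1.2500, f(x_10) = 3.490343, coefficient = 1

I ≈ (0.125000/2) × 39.897356 = 2.493585
Exact value: 2.490343
Error: 0.003242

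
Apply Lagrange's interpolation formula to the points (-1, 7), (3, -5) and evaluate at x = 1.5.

Lagrange interpolation formula:
P(x) = Σ yᵢ × Lᵢ(x)
where Lᵢ(x) = Π_{j≠i} (x - xⱼ)/(xᵢ - xⱼ)

L_0(1.5) = (1.5 - 3)/(-1 - 3) = 0.375000
L_1(1.5) = (1.5 - (-1))/(3 - (-1)) = 0.625000

P(1.5) = 7×L_0(1.5) + (-5)×L_1(1.5)
P(1.5) = -0.500000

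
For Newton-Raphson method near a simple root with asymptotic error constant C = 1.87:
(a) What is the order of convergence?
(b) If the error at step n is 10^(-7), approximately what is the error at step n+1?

(a) Newton-Raphson has quadratic (order 2) convergence near simple roots.
    This means |e_{n+1}| ≈ C|e_n|².

(b) With |e_n| = 10^(-7) and C = 1.87:
    |e_{n+1}| ≈ 1.87 × (10^(-7))² = 1.87 × 10^(-14)

(a) 2 (quadratic); (b) |e_{n+1}| ≈ 1.870e-14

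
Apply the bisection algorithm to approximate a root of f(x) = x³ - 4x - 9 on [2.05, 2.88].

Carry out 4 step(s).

f(x) = x³ - 4x - 9
Initial interval: [2.05, 2.88]

Iteration 1:
  c_1 = (2.050000 + 2.880000)/2 = 2.465000
  f(c_1) = f(2.465000) = -3.882105
  f(a) × f(c) ≥ 0, new interval: [2.465000, 2.880000]
Iteration 2:
  c_2 = (2.465000 + 2.880000)/2 = 2.672500
  f(c_2) = f(2.672500) = -0.602320
  f(a) × f(c) ≥ 0, new interval: [2.672500, 2.880000]
Iteration 3:
  c_3 = (2.672500 + 2.880000)/2 = 2.776250
  f(c_3) = f(2.776250) = 1.293125
  f(a) × f(c) < 0, new interval: [2.672500, 2.776250]
Iteration 4:
  c_4 = (2.672500 + 2.776250)/2 = 2.724375
  f(c_4) = f(2.724375) = 0.323408
  f(a) × f(c) < 0, new interval: [2.672500, 2.724375]

After 4 iteration(s), the approximation is c_4 = 2.724375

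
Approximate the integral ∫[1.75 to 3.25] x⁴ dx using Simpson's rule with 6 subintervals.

f(x) = x⁴
a = 1.75, b = 3.25, n = 6
h = (b - a)/n = 0.250000

Simpson's rule: (h/3)[f(x₀) + 4f(x₁) + 2f(x₂) + ... + f(xₙ)]

x_0 = 1.7500, f(x_0) = 9.378906, coefficient = 1
x_1 = 2.0000, f(x_1) = 16.000000, coefficient = 4
x_2 = 2.2500, f(x_2) = 25.628906, coefficient = 2
x_3 = 2.5000, f(x_3) = 39.062500, coefficient = 4
x_4 = 2.7500, f(x_4) = 57.191406, coefficient = 2
x_5 = 3.0000, f(x_5) = 81.000000, coefficient = 4
x_6 = 3.2500, f(x_6) = 111.566406, coefficient = 1

I ≈ (0.250000/3) × 830.835938 = 69.236328
Exact value: 69.235547
Error: 0.000781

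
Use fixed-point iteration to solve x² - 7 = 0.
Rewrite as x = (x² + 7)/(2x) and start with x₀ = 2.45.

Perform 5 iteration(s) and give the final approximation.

Equation: x² - 7 = 0
Fixed-point form: x = (x² + 7)/(2x)
x₀ = 2.45

x_1 = g(2.450000) = 2.653571
x_2 = g(2.653571) = 2.645763
x_3 = g(2.645763) = 2.645751
x_4 = g(2.645751) = 2.645751
x_5 = g(2.645751) = 2.645751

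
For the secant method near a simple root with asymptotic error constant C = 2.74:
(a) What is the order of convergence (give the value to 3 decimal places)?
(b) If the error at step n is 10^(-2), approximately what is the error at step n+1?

(a) Secant method has superlinear convergence with order φ = (1+√5)/2 ≈ 1.618.
    This means |e_{n+1}| ≈ C|e_n|^1.618.

(b) With |e_n| = 10^(-2) and C = 2.74:
    |e_{n+1}| ≈ 2.74 × (10^(-2))^1.618 = 2.74 × 10^(-3.24)

(a) ≈ 1.618 (golden ratio); (b) |e_{n+1}| ≈ 1.591e-03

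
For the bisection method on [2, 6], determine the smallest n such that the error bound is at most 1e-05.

We need (b-a)/2^n ≤ 1e-05
(6 - 2)/2^n ≤ 1e-05
4/2^n ≤ 1e-05
2^n ≥ 400000
n ≥ log₂(400000) = 18.61
n ≥ 19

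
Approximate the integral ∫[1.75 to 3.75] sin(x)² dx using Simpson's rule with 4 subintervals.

f(x) = sin(x)²
a = 1.75, b = 3.75, n = 4
h = (b - a)/n = 0.500000

Simpson's rule: (h/3)[f(x₀) + 4f(x₁) + 2f(x₂) + ... + f(xₙ)]

x_0 = 1.7500, f(x_0) = 0.968228, coefficient = 1
x_1 = 2.2500, f(x_1) = 0.605398, coefficient = 4
x_2 = 2.7500, f(x_2) = 0.145665, coefficient = 2
x_3 = 3.2500, f(x_3) = 0.011706, coefficient = 4
x_4 = 3.7500, f(x_4) = 0.326682, coefficient = 1

I ≈ (0.500000/3) × 4.054657 = 0.675776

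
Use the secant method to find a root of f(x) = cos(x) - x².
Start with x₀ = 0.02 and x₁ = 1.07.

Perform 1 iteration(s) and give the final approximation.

f(x) = cos(x) - x²
x₀ = 0.02, x₁ = 1.07

Secant formula: x_{n+1} = x_n - f(x_n)(x_n - x_{n-1})/(f(x_n) - f(x_{n-1}))

Iteration 1:
  f(0.020000) = 0.999400
  f(1.070000) = -0.664776
  x_2 = 1.070000 - (-0.664776)×(1.070000 - 0.020000)/(-0.664776 - 0.999400)
       = 0.650564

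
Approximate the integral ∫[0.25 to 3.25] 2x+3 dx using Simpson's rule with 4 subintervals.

f(x) = 2x+3
a = 0.25, b = 3.25, n = 4
h = (b - a)/n = 0.750000

Simpson's rule: (h/3)[f(x₀) + 4f(x₁) + 2f(x₂) + ... + f(xₙ)]

x_0 = 0.2500, f(x_0) = 3.500000, coefficient = 1
x_1 = 1.0000, f(x_1) = 5.000000, coefficient = 4
x_2 = 1.7500, f(x_2) = 6.500000, coefficient = 2
x_3 = 2.5000, f(x_3) = 8.000000, coefficient = 4
x_4 = 3.2500, f(x_4) = 9.500000, coefficient = 1

I ≈ (0.750000/3) × 78.000000 = 19.500000
Exact value: 19.500000
Error: 0.000000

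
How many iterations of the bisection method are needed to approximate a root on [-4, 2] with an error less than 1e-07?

We need (b-a)/2^n ≤ 1e-07
(2 - (-4))/2^n ≤ 1e-07
6/2^n ≤ 1e-07
2^n ≥ 60000000
n ≥ log₂(60000000) = 25.84
n ≥ 26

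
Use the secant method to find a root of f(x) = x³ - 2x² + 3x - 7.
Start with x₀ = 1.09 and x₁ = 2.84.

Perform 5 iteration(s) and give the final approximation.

f(x) = x³ - 2x² + 3x - 7
x₀ = 1.09, x₁ = 2.84

Secant formula: x_{n+1} = x_n - f(x_n)(x_n - x_{n-1})/(f(x_n) - f(x_{n-1}))

Iteration 1:
  f(1.090000) = -4.811171
  f(2.840000) = 8.295104
  x_2 = 2.840000 - 8.295104×(2.840000 - 1.090000)/(8.295104 - (-4.811171))
       = 1.732406
Iteration 2:
  f(2.840000) = 8.295104
  f(1.732406) = -2.605893
  x_3 = 1.732406 - (-2.605893)×(1.732406 - 2.840000)/(-2.605893 - 8.295104)
       = 1.997177
Iteration 3:
  f(1.732406) = -2.605893
  f(1.997177) = -1.019727
  x_4 = 1.997177 - (-1.019727)×(1.997177 - 1.732406)/(-1.019727 - (-2.605893))
       = 2.167396
Iteration 4:
  f(1.997177) = -1.019727
  f(2.167396) = 0.288545
  x_5 = 2.167396 - 0.288545×(2.167396 - 1.997177)/(0.288545 - (-1.019727))
       = 2.129853
Iteration 5:
  f(2.167396) = 0.288545
  f(2.129853) = -0.021390
  x_6 = 2.129853 - (-0.021390)×(2.129853 - 2.167396)/(-0.021390 - 0.288545)
       = 2.132444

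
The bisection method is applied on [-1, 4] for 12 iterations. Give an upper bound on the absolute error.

Bisection error bound: |error| ≤ (b-a)/2^n
|error| ≤ (4 - (-1))/2^12 = 5/2^12
|error| ≤ 0.0012207031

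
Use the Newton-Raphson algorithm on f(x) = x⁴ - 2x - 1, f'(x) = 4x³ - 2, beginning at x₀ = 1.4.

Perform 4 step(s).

f(x) = x⁴ - 2x - 1
f'(x) = 4x³ - 2
x₀ = 1.4

Newton-Raphson formula: x_{n+1} = x_n - f(x_n)/f'(x_n)

Iteration 1:
  f(1.400000) = 0.041600
  f'(1.400000) = 8.976000
  x_1 = 1.400000 - 0.041600/8.976000 = 1.395365
Iteration 2:
  f(1.395365) = 0.000252
  f'(1.395365) = 8.867355
  x_2 = 1.395365 - 0.000252/8.867355 = 1.395337
Iteration 3:
  f(1.395337) = 0.000000
  f'(1.395337) = 8.866691
  x_3 = 1.395337 - 0.000000/8.866691 = 1.395337
Iteration 4:
  f(1.395337) = 0.000000
  f'(1.395337) = 8.866691
  x_4 = 1.395337 - 0.000000/8.866691 = 1.395337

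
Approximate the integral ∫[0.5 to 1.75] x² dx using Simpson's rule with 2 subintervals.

f(x) = x²
a = 0.5, b = 1.75, n = 2
h = (b - a)/n = 0.625000

Simpson's rule: (h/3)[f(x₀) + 4f(x₁) + 2f(x₂) + ... + f(xₙ)]

x_0 = 0.5000, f(x_0) = 0.250000, coefficient = 1
x_1 = 1.1250, f(x_1) = 1.265625, coefficient = 4
x_2 = 1.7500, f(x_2) = 3.062500, coefficient = 1

I ≈ (0.625000/3) × 8.375000 = 1.744792
Exact value: 1.744792
Error: 0.000000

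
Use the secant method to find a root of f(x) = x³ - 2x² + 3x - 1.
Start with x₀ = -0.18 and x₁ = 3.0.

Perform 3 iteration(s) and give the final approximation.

f(x) = x³ - 2x² + 3x - 1
x₀ = -0.18, x₁ = 3.0

Secant formula: x_{n+1} = x_n - f(x_n)(x_n - x_{n-1})/(f(x_n) - f(x_{n-1}))

Iteration 1:
  f(-0.180000) = -1.610632
  f(3.000000) = 17.000000
  x_2 = 3.000000 - 17.000000×(3.000000 - (-0.180000))/(17.000000 - (-1.610632))
       = 0.095209
Iteration 2:
  f(3.000000) = 17.000000
  f(0.095209) = -0.731640
  x_3 = 0.095209 - (-0.731640)×(0.095209 - 3.000000)/(-0.731640 - 17.000000)
       = 0.215066
Iteration 3:
  f(0.095209) = -0.731640
  f(0.215066) = -0.437362
  x_4 = 0.215066 - (-0.437362)×(0.215066 - 0.095209)/(-0.437362 - (-0.731640))
       = 0.393199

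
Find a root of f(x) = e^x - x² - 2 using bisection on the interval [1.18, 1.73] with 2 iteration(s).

f(x) = e^x - x² - 2
Initial interval: [1.18, 1.73]

Iteration 1:
  c_1 = (1.180000 + 1.730000)/2 = 1.455000
  f(c_1) = f(1.455000) = 0.167458
  f(a) × f(c) < 0, new interval: [1.180000, 1.455000]
Iteration 2:
  c_2 = (1.180000 + 1.455000)/2 = 1.317500
  f(c_2) = f(1.317500) = -0.001732
  f(a) × f(c) ≥ 0, new interval: [1.317500, 1.455000]

After 2 iteration(s), the approximation is c_2 = 1.317500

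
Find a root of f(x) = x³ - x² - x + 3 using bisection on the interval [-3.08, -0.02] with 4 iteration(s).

f(x) = x³ - x² - x + 3
Initial interval: [-3.08, -0.02]

Iteration 1:
  c_1 = (-3.080000 + (-0.020000))/2 = -1.550000
  f(c_1) = f(-1.550000) = -1.576375
  f(a) × f(c) ≥ 0, new interval: [-1.550000, -0.020000]
Iteration 2:
  c_2 = (-1.550000 + (-0.020000))/2 = -0.785000
  f(c_2) = f(-0.785000) = 2.685038
  f(a) × f(c) < 0, new interval: [-1.550000, -0.785000]
Iteration 3:
  c_3 = (-1.550000 + (-0.785000))/2 = -1.167500
  f(c_3) = f(-1.167500) = 1.213076
  f(a) × f(c) < 0, new interval: [-1.550000, -1.167500]
Iteration 4:
  c_4 = (-1.550000 + (-1.167500))/2 = -1.358750
  f(c_4) = f(-1.358750) = 0.004022
  f(a) × f(c) < 0, new interval: [-1.550000, -1.358750]

After 4 iteration(s), the approximation is c_4 = -1.358750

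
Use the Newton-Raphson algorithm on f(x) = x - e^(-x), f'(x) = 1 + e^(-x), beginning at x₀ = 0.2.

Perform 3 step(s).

f(x) = x - e^(-x)
f'(x) = 1 + e^(-x)
x₀ = 0.2

Newton-Raphson formula: x_{n+1} = x_n - f(x_n)/f'(x_n)

Iteration 1:
  f(0.200000) = -0.618731
  f'(0.200000) = 1.818731
  x_1 = 0.200000 - (-0.618731)/1.818731 = 0.540199
Iteration 2:
  f(0.540199) = -0.042433
  f'(0.540199) = 1.582632
  x_2 = 0.540199 - (-0.042433)/1.582632 = 0.567011
Iteration 3:
  f(0.567011) = -0.000208
  f'(0.567011) = 1.567218
  x_3 = 0.567011 - (-0.000208)/1.567218 = 0.567143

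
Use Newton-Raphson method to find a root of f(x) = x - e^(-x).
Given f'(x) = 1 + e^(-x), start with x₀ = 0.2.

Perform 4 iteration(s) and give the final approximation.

f(x) = x - e^(-x)
f'(x) = 1 + e^(-x)
x₀ = 0.2

Newton-Raphson formula: x_{n+1} = x_n - f(x_n)/f'(x_n)

Iteration 1:
  f(0.200000) = -0.618731
  f'(0.200000) = 1.818731
  x_1 = 0.200000 - (-0.618731)/1.818731 = 0.540199
Iteration 2:
  f(0.540199) = -0.042433
  f'(0.540199) = 1.582632
  x_2 = 0.540199 - (-0.042433)/1.582632 = 0.567011
Iteration 3:
  f(0.567011) = -0.000208
  f'(0.567011) = 1.567218
  x_3 = 0.567011 - (-0.000208)/1.567218 = 0.567143
Iteration 4:
  f(0.567143) = 0.000000
  f'(0.567143) = 1.567143
  x_4 = 0.567143 - 0.000000/1.567143 = 0.567143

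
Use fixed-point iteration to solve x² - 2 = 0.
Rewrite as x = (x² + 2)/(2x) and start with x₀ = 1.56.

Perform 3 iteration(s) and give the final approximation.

Equation: x² - 2 = 0
Fixed-point form: x = (x² + 2)/(2x)
x₀ = 1.56

x_1 = g(1.560000) = 1.421026
x_2 = g(1.421026) = 1.414230
x_3 = g(1.414230) = 1.414214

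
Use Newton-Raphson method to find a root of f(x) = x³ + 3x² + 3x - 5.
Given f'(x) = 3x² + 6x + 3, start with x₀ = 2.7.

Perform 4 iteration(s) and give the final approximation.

f(x) = x³ + 3x² + 3x - 5
f'(x) = 3x² + 6x + 3
x₀ = 2.7

Newton-Raphson formula: x_{n+1} = x_n - f(x_n)/f'(x_n)

Iteration 1:
  f(2.700000) = 44.653000
  f'(2.700000) = 41.070000
  x_1 = 2.700000 - 44.653000/41.070000 = 1.612759
Iteration 2:
  f(1.612759) = 11.836018
  f'(1.612759) = 20.479524
  x_2 = 1.612759 - 11.836018/20.479524 = 1.034815
Iteration 3:
  f(1.034815) = 2.425091
  f'(1.034815) = 12.421413
  x_3 = 1.034815 - 2.425091/12.421413 = 0.839580
Iteration 4:
  f(0.839580) = 0.225239
  f'(0.839580) = 10.152164
  x_4 = 0.839580 - 0.225239/10.152164 = 0.817394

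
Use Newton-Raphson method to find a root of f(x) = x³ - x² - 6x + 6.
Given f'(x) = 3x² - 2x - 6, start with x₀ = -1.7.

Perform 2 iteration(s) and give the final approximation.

f(x) = x³ - x² - 6x + 6
f'(x) = 3x² - 2x - 6
x₀ = -1.7

Newton-Raphson formula: x_{n+1} = x_n - f(x_n)/f'(x_n)

Iteration 1:
  f(-1.700000) = 8.397000
  f'(-1.700000) = 6.070000
  x_1 = -1.700000 - 8.397000/6.070000 = -3.083361
Iteration 2:
  f(-3.083361) = -14.320811
  f'(-3.083361) = 28.688063
  x_2 = -3.083361 - (-14.320811)/28.688063 = -2.584170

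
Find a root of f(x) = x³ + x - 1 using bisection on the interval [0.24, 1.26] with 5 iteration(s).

f(x) = x³ + x - 1
Initial interval: [0.24, 1.26]

Iteration 1:
  c_1 = (0.240000 + 1.260000)/2 = 0.750000
  f(c_1) = f(0.750000) = 0.171875
  f(a) × f(c) < 0, new interval: [0.240000, 0.750000]
Iteration 2:
  c_2 = (0.240000 + 0.750000)/2 = 0.495000
  f(c_2) = f(0.495000) = -0.383713
  f(a) × f(c) ≥ 0, new interval: [0.495000, 0.750000]
Iteration 3:
  c_3 = (0.495000 + 0.750000)/2 = 0.622500
  f(c_3) = f(0.622500) = -0.136277
  f(a) × f(c) ≥ 0, new interval: [0.622500, 0.750000]
Iteration 4:
  c_4 = (0.622500 + 0.750000)/2 = 0.686250
  f(c_4) = f(0.686250) = 0.009432
  f(a) × f(c) < 0, new interval: [0.622500, 0.686250]
Iteration 5:
  c_5 = (0.622500 + 0.686250)/2 = 0.654375
  f(c_5) = f(0.654375) = -0.065417
  f(a) × f(c) ≥ 0, new interval: [0.654375, 0.686250]

After 5 iteration(s), the approximation is c_5 = 0.654375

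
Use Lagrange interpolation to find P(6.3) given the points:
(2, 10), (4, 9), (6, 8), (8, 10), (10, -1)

Lagrange interpolation formula:
P(x) = Σ yᵢ × Lᵢ(x)
where Lᵢ(x) = Π_{j≠i} (x - xⱼ)/(xᵢ - xⱼ)

L_0(6.3) = (6.3 - 4)/(2 - 4) × (6.3 - 6)/(2 - 6) × (6.3 - 8)/(2 - 8) × (6.3 - 10)/(2 - 10) = 0.011302
L_1(6.3) = (6.3 - 2)/(4 - 2) × (6.3 - 6)/(4 - 6) × (6.3 - 8)/(4 - 8) × (6.3 - 10)/(4 - 10) = -0.084522
L_2(6.3) = (6.3 - 2)/(6 - 2) × (6.3 - 4)/(6 - 4) × (6.3 - 8)/(6 - 8) × (6.3 - 10)/(6 - 10) = 0.972002
L_3(6.3) = (6.3 - 2)/(8 - 2) × (6.3 - 4)/(8 - 4) × (6.3 - 6)/(8 - 6) × (6.3 - 10)/(8 - 10) = 0.114353
L_4(6.3) = (6.3 - 2)/(10 - 2) × (6.3 - 4)/(10 - 4) × (6.3 - 6)/(10 - 6) × (6.3 - 8)/(10 - 8) = -0.013135

P(6.3) = 10×L_0(6.3) + 9×L_1(6.3) + 8×L_2(6.3) + 10×L_3(6.3) + (-1)×L_4(6.3)
P(6.3) = 8.285005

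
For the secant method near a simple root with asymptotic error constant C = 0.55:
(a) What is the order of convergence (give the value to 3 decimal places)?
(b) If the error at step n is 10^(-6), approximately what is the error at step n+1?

(a) Secant method has superlinear convergence with order φ = (1+√5)/2 ≈ 1.618.
    This means |e_{n+1}| ≈ C|e_n|^1.618.

(b) With |e_n| = 10^(-6) and C = 0.55:
    |e_{n+1}| ≈ 0.55 × (10^(-6))^1.618 = 0.55 × 10^(-9.71)

(a) ≈ 1.618 (golden ratio); (b) |e_{n+1}| ≈ 1.077e-10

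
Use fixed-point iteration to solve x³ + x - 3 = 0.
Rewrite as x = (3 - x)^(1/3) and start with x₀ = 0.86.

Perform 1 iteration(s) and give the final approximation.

Equation: x³ + x - 3 = 0
Fixed-point form: x = (3 - x)^(1/3)
x₀ = 0.86

x_1 = g(0.860000) = 1.288659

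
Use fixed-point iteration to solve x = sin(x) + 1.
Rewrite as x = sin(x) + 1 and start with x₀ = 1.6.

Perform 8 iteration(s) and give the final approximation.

Equation: x = sin(x) + 1
Fixed-point form: x = sin(x) + 1
x₀ = 1.6

x_1 = g(1.600000) = 1.999574
x_2 = g(1.999574) = 1.909475
x_3 = g(1.909475) = 1.943195
x_4 = g(1.943195) = 1.931457
x_5 = g(1.931457) = 1.935664
x_6 = g(1.935664) = 1.934171
x_7 = g(1.934171) = 1.934703
x_8 = g(1.934703) = 1.934514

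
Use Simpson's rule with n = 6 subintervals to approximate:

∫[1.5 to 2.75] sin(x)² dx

f(x) = sin(x)²
a = 1.5, b = 2.75, n = 6
h = (b - a)/n = 0.208333

Simpson's rule: (h/3)[f(x₀) + 4f(x₁) + 2f(x₂) + ... + f(xₙ)]

x_0 = 1.5000, f(x_0) = 0.994996, coefficient = 1
x_1 = 1.7083, f(x_1) = 0.981203, coefficient = 4
x_2 = 1.9167, f(x_2) = 0.885068, coefficient = 2
x_3 = 2.1250, f(x_3) = 0.723044, coefficient = 4
x_4 = 2.3333, f(x_4) = 0.522853, coefficient = 2
x_5 = 2.5417, f(x_5) = 0.318752, coefficient = 4
x_6 = 2.7500, f(x_6) = 0.145665, coefficient = 1

I ≈ (0.208333/3) × 12.048498 = 0.836701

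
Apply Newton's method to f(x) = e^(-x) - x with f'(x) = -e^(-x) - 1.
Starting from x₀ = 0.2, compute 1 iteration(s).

f(x) = e^(-x) - x
f'(x) = -e^(-x) - 1
x₀ = 0.2

Newton-Raphson formula: x_{n+1} = x_n - f(x_n)/f'(x_n)

Iteration 1:
  f(0.200000) = 0.618731
  f'(0.200000) = -1.818731
  x_1 = 0.200000 - 0.618731/(-1.818731) = 0.540199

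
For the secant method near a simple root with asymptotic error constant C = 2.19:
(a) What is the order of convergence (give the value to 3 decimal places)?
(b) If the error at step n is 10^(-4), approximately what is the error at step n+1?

(a) Secant method has superlinear convergence with order φ = (1+√5)/2 ≈ 1.618.
    This means |e_{n+1}| ≈ C|e_n|^1.618.

(b) With |e_n| = 10^(-4) and C = 2.19:
    |e_{n+1}| ≈ 2.19 × (10^(-4))^1.618 = 2.19 × 10^(-6.47)

(a) ≈ 1.618 (golden ratio); (b) |e_{n+1}| ≈ 7.384e-07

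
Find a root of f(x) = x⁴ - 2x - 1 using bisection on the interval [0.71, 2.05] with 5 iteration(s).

f(x) = x⁴ - 2x - 1
Initial interval: [0.71, 2.05]

Iteration 1:
  c_1 = (0.710000 + 2.050000)/2 = 1.380000
  f(c_1) = f(1.380000) = -0.133261
  f(a) × f(c) ≥ 0, new interval: [1.380000, 2.050000]
Iteration 2:
  c_2 = (1.380000 + 2.050000)/2 = 1.715000
  f(c_2) = f(1.715000) = 4.220805
  f(a) × f(c) < 0, new interval: [1.380000, 1.715000]
Iteration 3:
  c_3 = (1.380000 + 1.715000)/2 = 1.547500
  f(c_3) = f(1.547500) = 1.639857
  f(a) × f(c) < 0, new interval: [1.380000, 1.547500]
Iteration 4:
  c_4 = (1.380000 + 1.547500)/2 = 1.463750
  f(c_4) = f(1.463750) = 0.663081
  f(a) × f(c) < 0, new interval: [1.380000, 1.463750]
Iteration 5:
  c_5 = (1.380000 + 1.463750)/2 = 1.421875
  f(c_5) = f(1.421875) = 0.243636
  f(a) × f(c) < 0, new interval: [1.380000, 1.421875]

After 5 iteration(s), the approximation is c_5 = 1.421875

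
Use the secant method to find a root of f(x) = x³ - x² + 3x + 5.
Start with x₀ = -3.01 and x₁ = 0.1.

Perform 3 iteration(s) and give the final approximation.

f(x) = x³ - x² + 3x + 5
x₀ = -3.01, x₁ = 0.1

Secant formula: x_{n+1} = x_n - f(x_n)(x_n - x_{n-1})/(f(x_n) - f(x_{n-1}))

Iteration 1:
  f(-3.010000) = -40.361001
  f(0.100000) = 5.291000
  x_2 = 0.100000 - 5.291000×(0.100000 - (-3.010000))/(5.291000 - (-40.361001))
       = -0.260444
Iteration 2:
  f(0.100000) = 5.291000
  f(-0.260444) = 4.133169
  x_3 = -0.260444 - 4.133169×(-0.260444 - 0.100000)/(4.133169 - 5.291000)
       = -1.547142
Iteration 3:
  f(-0.260444) = 4.133169
  f(-1.547142) = -5.738384
  x_4 = -1.547142 - (-5.738384)×(-1.547142 - (-0.260444))/(-5.738384 - 4.133169)
       = -0.799178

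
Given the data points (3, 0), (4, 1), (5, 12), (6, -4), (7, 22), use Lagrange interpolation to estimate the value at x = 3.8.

Lagrange interpolation formula:
P(x) = Σ yᵢ × Lᵢ(x)
where Lᵢ(x) = Π_{j≠i} (x - xⱼ)/(xᵢ - xⱼ)

L_0(3.8) = (3.8 - 4)/(3 - 4) × (3.8 - 5)/(3 - 5) × (3.8 - 6)/(3 - 6) × (3.8 - 7)/(3 - 7) = 0.070400
L_1(3.8) = (3.8 - 3)/(4 - 3) × (3.8 - 5)/(4 - 5) × (3.8 - 6)/(4 - 6) × (3.8 - 7)/(4 - 7) = 1.126400
L_2(3.8) = (3.8 - 3)/(5 - 3) × (3.8 - 4)/(5 - 4) × (3.8 - 6)/(5 - 6) × (3.8 - 7)/(5 - 7) = -0.281600
L_3(3.8) = (3.8 - 3)/(6 - 3) × (3.8 - 4)/(6 - 4) × (3.8 - 5)/(6 - 5) × (3.8 - 7)/(6 - 7) = 0.102400
L_4(3.8) = (3.8 - 3)/(7 - 3) × (3.8 - 4)/(7 - 4) × (3.8 - 5)/(7 - 5) × (3.8 - 6)/(7 - 6) = -0.017600

P(3.8) = 0×L_0(3.8) + 1×L_1(3.8) + 12×L_2(3.8) + (-4)×L_3(3.8) + 22×L_4(3.8)
P(3.8) = -3.049600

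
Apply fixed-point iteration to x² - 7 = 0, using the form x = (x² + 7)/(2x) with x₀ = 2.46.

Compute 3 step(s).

Equation: x² - 7 = 0
Fixed-point form: x = (x² + 7)/(2x)
x₀ = 2.46

x_1 = g(2.460000) = 2.652764
x_2 = g(2.652764) = 2.645761
x_3 = g(2.645761) = 2.645751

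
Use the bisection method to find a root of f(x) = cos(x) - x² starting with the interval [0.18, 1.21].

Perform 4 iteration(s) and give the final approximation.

f(x) = cos(x) - x²
Initial interval: [0.18, 1.21]

Iteration 1:
  c_1 = (0.180000 + 1.210000)/2 = 0.695000
  f(c_1) = f(0.695000) = 0.285029
  f(a) × f(c) ≥ 0, new interval: [0.695000, 1.210000]
Iteration 2:
  c_2 = (0.695000 + 1.210000)/2 = 0.952500
  f(c_2) = f(0.952500) = -0.327609
  f(a) × f(c) < 0, new interval: [0.695000, 0.952500]
Iteration 3:
  c_3 = (0.695000 + 0.952500)/2 = 0.823750
  f(c_3) = f(0.823750) = 0.000911
  f(a) × f(c) ≥ 0, new interval: [0.823750, 0.952500]
Iteration 4:
  c_4 = (0.823750 + 0.952500)/2 = 0.888125
  f(c_4) = f(0.888125) = -0.157898
  f(a) × f(c) < 0, new interval: [0.823750, 0.888125]

After 4 iteration(s), the approximation is c_4 = 0.888125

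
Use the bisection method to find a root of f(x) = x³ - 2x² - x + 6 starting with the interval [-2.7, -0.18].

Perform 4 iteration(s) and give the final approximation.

f(x) = x³ - 2x² - x + 6
Initial interval: [-2.7, -0.18]

Iteration 1:
  c_1 = (-2.700000 + (-0.180000))/2 = -1.440000
  f(c_1) = f(-1.440000) = 0.306816
  f(a) × f(c) < 0, new interval: [-2.700000, -1.440000]
Iteration 2:
  c_2 = (-2.700000 + (-1.440000))/2 = -2.070000
  f(c_2) = f(-2.070000) = -9.369543
  f(a) × f(c) ≥ 0, new interval: [-2.070000, -1.440000]
Iteration 3:
  c_3 = (-2.070000 + (-1.440000))/2 = -1.755000
  f(c_3) = f(-1.755000) = -3.810494
  f(a) × f(c) ≥ 0, new interval: [-1.755000, -1.440000]
Iteration 4:
  c_4 = (-1.755000 + (-1.440000))/2 = -1.597500
  f(c_4) = f(-1.597500) = -1.583342
  f(a) × f(c) ≥ 0, new interval: [-1.597500, -1.440000]

After 4 iteration(s), the approximation is c_4 = -1.597500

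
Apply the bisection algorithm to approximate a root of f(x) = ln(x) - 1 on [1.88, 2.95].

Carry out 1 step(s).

f(x) = ln(x) - 1
Initial interval: [1.88, 2.95]

Iteration 1:
  c_1 = (1.880000 + 2.950000)/2 = 2.415000
  f(c_1) = f(2.415000) = -0.118301
  f(a) × f(c) ≥ 0, new interval: [2.415000, 2.950000]

After 1 iteration(s), the approximation is c_1 = 2.415000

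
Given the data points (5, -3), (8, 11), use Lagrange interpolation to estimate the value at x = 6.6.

Lagrange interpolation formula:
P(x) = Σ yᵢ × Lᵢ(x)
where Lᵢ(x) = Π_{j≠i} (x - xⱼ)/(xᵢ - xⱼ)

L_0(6.6) = (6.6 - 8)/(5 - 8) = 0.466667
L_1(6.6) = (6.6 - 5)/(8 - 5) = 0.533333

P(6.6) = (-3)×L_0(6.6) + 11×L_1(6.6)
P(6.6) = 4.466667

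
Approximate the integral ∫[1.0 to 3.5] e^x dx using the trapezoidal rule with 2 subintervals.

f(x) = e^x
a = 1.0, b = 3.5, n = 2
h = (b - a)/n = 1.250000

Trapezoidal rule: (h/2)[f(x₀) + 2f(x₁) + 2f(x₂) + ... + f(xₙ)]

x_0 = 1.0000, f(x_0) = 2.718282, coefficient = 1
x_1 = 2.2500, f(x_1) = 9.487736, coefficient = 2
x_2 = 3.5000, f(x_2) = 33.115452, coefficient = 1

I ≈ (1.250000/2) × 54.809205 = 34.255753
Exact value: 30.397170
Error: 3.858583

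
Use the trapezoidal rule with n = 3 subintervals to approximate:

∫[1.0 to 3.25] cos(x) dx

f(x) = cos(x)
a = 1.0, b = 3.25, n = 3
h = (b - a)/n = 0.750000

Trapezoidal rule: (h/2)[f(x₀) + 2f(x₁) + 2f(x₂) + ... + f(xₙ)]

x_0 = 1.0000, f(x_0) = 0.540302, coefficient = 1
x_1 = 1.7500, f(x_1) = -0.178246, coefficient = 2
x_2 = 2.5000, f(x_2) = -0.801144, coefficient = 2
x_3 = 3.2500, f(x_3) = -0.994130, coefficient = 1

I ≈ (0.750000/2) × -2.412607 = -0.904728
Exact value: -0.949666
Error: 0.044939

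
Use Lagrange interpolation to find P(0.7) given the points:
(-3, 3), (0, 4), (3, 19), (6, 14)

Lagrange interpolation formula:
P(x) = Σ yᵢ × Lᵢ(x)
where Lᵢ(x) = Π_{j≠i} (x - xⱼ)/(xᵢ - xⱼ)

L_0(0.7) = (0.7 - 0)/(-3 - 0) × (0.7 - 3)/(-3 - 3) × (0.7 - 6)/(-3 - 6) = -0.052673
L_1(0.7) = (0.7 - (-3))/(0 - (-3)) × (0.7 - 3)/(0 - 3) × (0.7 - 6)/(0 - 6) = 0.835241
L_2(0.7) = (0.7 - (-3))/(3 - (-3)) × (0.7 - 0)/(3 - 0) × (0.7 - 6)/(3 - 6) = 0.254204
L_3(0.7) = (0.7 - (-3))/(6 - (-3)) × (0.7 - 0)/(6 - 0) × (0.7 - 3)/(6 - 3) = -0.036772

P(0.7) = 3×L_0(0.7) + 4×L_1(0.7) + 19×L_2(0.7) + 14×L_3(0.7)
P(0.7) = 7.498012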